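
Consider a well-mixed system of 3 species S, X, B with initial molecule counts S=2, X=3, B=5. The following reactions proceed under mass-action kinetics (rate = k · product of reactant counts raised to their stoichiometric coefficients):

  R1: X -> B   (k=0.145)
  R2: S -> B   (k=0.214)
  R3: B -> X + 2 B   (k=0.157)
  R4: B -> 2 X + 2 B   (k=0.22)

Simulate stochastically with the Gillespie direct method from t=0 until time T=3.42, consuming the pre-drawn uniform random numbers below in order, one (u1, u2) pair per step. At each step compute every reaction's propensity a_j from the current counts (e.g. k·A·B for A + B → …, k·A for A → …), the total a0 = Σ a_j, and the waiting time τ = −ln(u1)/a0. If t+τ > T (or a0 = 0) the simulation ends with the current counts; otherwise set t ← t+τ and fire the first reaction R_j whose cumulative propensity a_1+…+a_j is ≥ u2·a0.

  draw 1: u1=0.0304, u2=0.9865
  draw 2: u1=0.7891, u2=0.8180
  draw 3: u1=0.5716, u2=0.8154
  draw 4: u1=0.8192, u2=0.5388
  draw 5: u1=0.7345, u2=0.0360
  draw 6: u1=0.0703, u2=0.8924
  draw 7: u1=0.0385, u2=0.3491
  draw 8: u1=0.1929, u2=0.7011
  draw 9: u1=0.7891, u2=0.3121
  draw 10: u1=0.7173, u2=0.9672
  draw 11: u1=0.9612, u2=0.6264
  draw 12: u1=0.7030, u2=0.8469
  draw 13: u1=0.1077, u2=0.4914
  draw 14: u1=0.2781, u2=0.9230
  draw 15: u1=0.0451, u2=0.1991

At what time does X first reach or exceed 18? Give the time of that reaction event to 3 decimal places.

t=0.000: S=2 X=3 B=5
Draw 1: a1=0.435, a2=0.428, a3=0.785, a4=1.100, a0=2.748; τ=−ln(0.0304)/2.748=1.271 → t=1.271; u2·a0=0.9865·2.748=2.711; a1+…+a3=1.648 < 2.711 ≤ a1+…+a4=2.748 → R4 fires; S=2 X=5 B=6
Draw 2: a1=0.725, a2=0.428, a3=0.942, a4=1.320, a0=3.415; τ=−ln(0.7891)/3.415=0.069 → t=1.341; u2·a0=0.8180·3.415=2.793; a1+…+a3=2.095 < 2.793 ≤ a1+…+a4=3.415 → R4 fires; S=2 X=7 B=7
Draw 3: a1=1.015, a2=0.428, a3=1.099, a4=1.540, a0=4.082; τ=−ln(0.5716)/4.082=0.137 → t=1.478; u2·a0=0.8154·4.082=3.328; a1+…+a3=2.542 < 3.328 ≤ a1+…+a4=4.082 → R4 fires; S=2 X=9 B=8
Draw 4: a1=1.305, a2=0.428, a3=1.256, a4=1.760, a0=4.749; τ=−ln(0.8192)/4.749=0.042 → t=1.520; u2·a0=0.5388·4.749=2.559; a1+a2=1.733 < 2.559 ≤ a1+…+a3=2.989 → R3 fires; S=2 X=10 B=9
Draw 5: a1=1.450, a2=0.428, a3=1.413, a4=1.980, a0=5.271; τ=−ln(0.7345)/5.271=0.059 → t=1.578; u2·a0=0.0360·5.271=0.190 ≤ a1=1.450 → R1 fires; S=2 X=9 B=10
Draw 6: a1=1.305, a2=0.428, a3=1.570, a4=2.200, a0=5.503; τ=−ln(0.0703)/5.503=0.482 → t=2.061; u2·a0=0.8924·5.503=4.911; a1+…+a3=3.303 < 4.911 ≤ a1+…+a4=5.503 → R4 fires; S=2 X=11 B=11
Draw 7: a1=1.595, a2=0.428, a3=1.727, a4=2.420, a0=6.170; τ=−ln(0.0385)/6.170=0.528 → t=2.588; u2·a0=0.3491·6.170=2.154; a1+a2=2.023 < 2.154 ≤ a1+…+a3=3.750 → R3 fires; S=2 X=12 B=12
Draw 8: a1=1.740, a2=0.428, a3=1.884, a4=2.640, a0=6.692; τ=−ln(0.1929)/6.692=0.246 → t=2.834; u2·a0=0.7011·6.692=4.692; a1+…+a3=4.052 < 4.692 ≤ a1+…+a4=6.692 → R4 fires; S=2 X=14 B=13
Draw 9: a1=2.030, a2=0.428, a3=2.041, a4=2.860, a0=7.359; τ=−ln(0.7891)/7.359=0.032 → t=2.867; u2·a0=0.3121·7.359=2.297; a1=2.030 < 2.297 ≤ a1+a2=2.458 → R2 fires; S=1 X=14 B=14
Draw 10: a1=2.030, a2=0.214, a3=2.198, a4=3.080, a0=7.522; τ=−ln(0.7173)/7.522=0.044 → t=2.911; u2·a0=0.9672·7.522=7.275; a1+…+a3=4.442 < 7.275 ≤ a1+…+a4=7.522 → R4 fires; S=1 X=16 B=15
Draw 11: a1=2.320, a2=0.214, a3=2.355, a4=3.300, a0=8.189; τ=−ln(0.9612)/8.189=0.005 → t=2.916; u2·a0=0.6264·8.189=5.130; a1+…+a3=4.889 < 5.130 ≤ a1+…+a4=8.189 → R4 fires; S=1 X=18 B=16
Draw 12: a1=2.610, a2=0.214, a3=2.512, a4=3.520, a0=8.856; τ=−ln(0.7030)/8.856=0.040 → t=2.955; u2·a0=0.8469·8.856=7.500; a1+…+a3=5.336 < 7.500 ≤ a1+…+a4=8.856 → R4 fires; S=1 X=20 B=17
Draw 13: a1=2.900, a2=0.214, a3=2.669, a4=3.740, a0=9.523; τ=−ln(0.1077)/9.523=0.234 → t=3.189; u2·a0=0.4914·9.523=4.680; a1+a2=3.114 < 4.680 ≤ a1+…+a3=5.783 → R3 fires; S=1 X=21 B=18
Draw 14: a1=3.045, a2=0.214, a3=2.826, a4=3.960, a0=10.045; τ=−ln(0.2781)/10.045=0.127 → t=3.317; u2·a0=0.9230·10.045=9.272; a1+…+a3=6.085 < 9.272 ≤ a1+…+a4=10.045 → R4 fires; S=1 X=23 B=19
Draw 15: a1=3.335, a2=0.214, a3=2.983, a4=4.180, a0=10.712; τ=−ln(0.0451)/10.712=0.289 → t=3.606 > T=3.42: stop.
X first becomes ≥ 18 when it reaches 18 at the event at t=2.916.

Threshold first reached at t = 2.916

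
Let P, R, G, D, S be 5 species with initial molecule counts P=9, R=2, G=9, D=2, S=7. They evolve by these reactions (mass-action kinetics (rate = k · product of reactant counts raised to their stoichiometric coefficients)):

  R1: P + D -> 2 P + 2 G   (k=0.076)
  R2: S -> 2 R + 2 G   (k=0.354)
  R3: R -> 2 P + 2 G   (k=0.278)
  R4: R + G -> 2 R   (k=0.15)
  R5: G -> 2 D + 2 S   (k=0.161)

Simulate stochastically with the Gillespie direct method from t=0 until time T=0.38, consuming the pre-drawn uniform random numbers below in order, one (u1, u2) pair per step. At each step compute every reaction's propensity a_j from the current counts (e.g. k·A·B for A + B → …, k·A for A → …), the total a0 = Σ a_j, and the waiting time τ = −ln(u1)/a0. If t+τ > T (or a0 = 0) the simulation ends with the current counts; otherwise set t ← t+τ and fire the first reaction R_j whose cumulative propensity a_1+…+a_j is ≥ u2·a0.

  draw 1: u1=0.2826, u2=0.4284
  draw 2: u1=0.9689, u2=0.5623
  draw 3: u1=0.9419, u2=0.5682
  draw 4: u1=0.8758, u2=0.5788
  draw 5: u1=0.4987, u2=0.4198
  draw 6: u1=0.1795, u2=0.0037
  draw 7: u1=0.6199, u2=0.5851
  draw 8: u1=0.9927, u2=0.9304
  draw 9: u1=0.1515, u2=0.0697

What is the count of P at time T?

t=0.000: P=9 R=2 G=9 D=2 S=7
Draw 1: a1=1.368, a2=2.478, a3=0.556, a4=2.700, a5=1.449, a0=8.551; τ=−ln(0.2826)/8.551=0.148 → t=0.148; u2·a0=0.4284·8.551=3.663; a1=1.368 < 3.663 ≤ a1+a2=3.846 → R2 fires; P=9 R=4 G=11 D=2 S=6
Draw 2: a1=1.368, a2=2.124, a3=1.112, a4=6.600, a5=1.771, a0=12.975; τ=−ln(0.9689)/12.975=0.002 → t=0.150; u2·a0=0.5623·12.975=7.296; a1+…+a3=4.604 < 7.296 ≤ a1+…+a4=11.204 → R4 fires; P=9 R=5 G=10 D=2 S=6
Draw 3: a1=1.368, a2=2.124, a3=1.390, a4=7.500, a5=1.610, a0=13.992; τ=−ln(0.9419)/13.992=0.004 → t=0.154; u2·a0=0.5682·13.992=7.950; a1+…+a3=4.882 < 7.950 ≤ a1+…+a4=12.382 → R4 fires; P=9 R=6 G=9 D=2 S=6
Draw 4: a1=1.368, a2=2.124, a3=1.668, a4=8.100, a5=1.449, a0=14.709; τ=−ln(0.8758)/14.709=0.009 → t=0.164; u2·a0=0.5788·14.709=8.514; a1+…+a3=5.160 < 8.514 ≤ a1+…+a4=13.260 → R4 fires; P=9 R=7 G=8 D=2 S=6
Draw 5: a1=1.368, a2=2.124, a3=1.946, a4=8.400, a5=1.288, a0=15.126; τ=−ln(0.4987)/15.126=0.046 → t=0.210; u2·a0=0.4198·15.126=6.350; a1+…+a3=5.438 < 6.350 ≤ a1+…+a4=13.838 → R4 fires; P=9 R=8 G=7 D=2 S=6
Draw 6: a1=1.368, a2=2.124, a3=2.224, a4=8.400, a5=1.127, a0=15.243; τ=−ln(0.1795)/15.243=0.113 → t=0.322; u2·a0=0.0037·15.243=0.056 ≤ a1=1.368 → R1 fires; P=10 R=8 G=9 D=1 S=6
Draw 7: a1=0.760, a2=2.124, a3=2.224, a4=10.800, a5=1.449, a0=17.357; τ=−ln(0.6199)/17.357=0.028 → t=0.350; u2·a0=0.5851·17.357=10.156; a1+…+a3=5.108 < 10.156 ≤ a1+…+a4=15.908 → R4 fires; P=10 R=9 G=8 D=1 S=6
Draw 8: a1=0.760, a2=2.124, a3=2.502, a4=10.800, a5=1.288, a0=17.474; τ=−ln(0.9927)/17.474=0.000 → t=0.350; u2·a0=0.9304·17.474=16.258; a1+…+a4=16.186 < 16.258 ≤ a1+…+a5=17.474 → R5 fires; P=10 R=9 G=7 D=3 S=8
Draw 9: a1=2.280, a2=2.832, a3=2.502, a4=9.450, a5=1.127, a0=18.191; τ=−ln(0.1515)/18.191=0.104 → t=0.454 > T=0.38: stop.
Read off P at T=0.38: 10

P at T = 10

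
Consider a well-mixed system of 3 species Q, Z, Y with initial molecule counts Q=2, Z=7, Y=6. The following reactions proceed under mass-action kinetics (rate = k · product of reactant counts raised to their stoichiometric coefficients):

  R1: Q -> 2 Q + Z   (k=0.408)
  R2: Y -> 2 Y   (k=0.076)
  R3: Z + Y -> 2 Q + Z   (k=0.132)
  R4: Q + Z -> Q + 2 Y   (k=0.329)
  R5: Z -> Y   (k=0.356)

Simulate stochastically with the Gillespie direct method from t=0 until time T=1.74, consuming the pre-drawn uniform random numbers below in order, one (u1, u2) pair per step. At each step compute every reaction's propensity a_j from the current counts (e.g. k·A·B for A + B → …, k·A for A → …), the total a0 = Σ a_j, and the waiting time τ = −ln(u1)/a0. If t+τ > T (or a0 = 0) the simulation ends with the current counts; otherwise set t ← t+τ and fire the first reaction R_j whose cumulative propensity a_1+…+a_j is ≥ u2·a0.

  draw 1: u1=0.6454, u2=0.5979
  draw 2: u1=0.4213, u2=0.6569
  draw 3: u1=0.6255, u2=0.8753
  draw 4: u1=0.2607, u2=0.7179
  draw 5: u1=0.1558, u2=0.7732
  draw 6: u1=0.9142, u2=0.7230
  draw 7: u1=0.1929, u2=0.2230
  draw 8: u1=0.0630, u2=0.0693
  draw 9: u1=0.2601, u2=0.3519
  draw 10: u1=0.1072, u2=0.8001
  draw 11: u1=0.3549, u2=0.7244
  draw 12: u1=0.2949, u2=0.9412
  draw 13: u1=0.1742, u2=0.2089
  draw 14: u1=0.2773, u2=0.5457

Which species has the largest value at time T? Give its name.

t=0.000: Q=2 Z=7 Y=6
Draw 1: a1=0.816, a2=0.456, a3=5.544, a4=4.606, a5=2.492, a0=13.914; τ=−ln(0.6454)/13.914=0.031 → t=0.031; u2·a0=0.5979·13.914=8.319; a1+…+a3=6.816 < 8.319 ≤ a1+…+a4=11.422 → R4 fires; Q=2 Z=6 Y=8
Draw 2: a1=0.816, a2=0.608, a3=6.336, a4=3.948, a5=2.136, a0=13.844; τ=−ln(0.4213)/13.844=0.062 → t=0.094; u2·a0=0.6569·13.844=9.094; a1+…+a3=7.760 < 9.094 ≤ a1+…+a4=11.708 → R4 fires; Q=2 Z=5 Y=10
Draw 3: a1=0.816, a2=0.760, a3=6.600, a4=3.290, a5=1.780, a0=13.246; τ=−ln(0.6255)/13.246=0.035 → t=0.129; u2·a0=0.8753·13.246=11.594; a1+…+a4=11.466 < 11.594 ≤ a1+…+a5=13.246 → R5 fires; Q=2 Z=4 Y=11
Draw 4: a1=0.816, a2=0.836, a3=5.808, a4=2.632, a5=1.424, a0=11.516; τ=−ln(0.2607)/11.516=0.117 → t=0.246; u2·a0=0.7179·11.516=8.267; a1+…+a3=7.460 < 8.267 ≤ a1+…+a4=10.092 → R4 fires; Q=2 Z=3 Y=13
Draw 5: a1=0.816, a2=0.988, a3=5.148, a4=1.974, a5=1.068, a0=9.994; τ=−ln(0.1558)/9.994=0.186 → t=0.432; u2·a0=0.7732·9.994=7.727; a1+…+a3=6.952 < 7.727 ≤ a1+…+a4=8.926 → R4 fires; Q=2 Z=2 Y=15
Draw 6: a1=0.816, a2=1.140, a3=3.960, a4=1.316, a5=0.712, a0=7.944; τ=−ln(0.9142)/7.944=0.011 → t=0.443; u2·a0=0.7230·7.944=5.744; a1+a2=1.956 < 5.744 ≤ a1+…+a3=5.916 → R3 fires; Q=4 Z=2 Y=14
Draw 7: a1=1.632, a2=1.064, a3=3.696, a4=2.632, a5=0.712, a0=9.736; τ=−ln(0.1929)/9.736=0.169 → t=0.612; u2·a0=0.2230·9.736=2.171; a1=1.632 < 2.171 ≤ a1+a2=2.696 → R2 fires; Q=4 Z=2 Y=15
Draw 8: a1=1.632, a2=1.140, a3=3.960, a4=2.632, a5=0.712, a0=10.076; τ=−ln(0.0630)/10.076=0.274 → t=0.887; u2·a0=0.0693·10.076=0.698 ≤ a1=1.632 → R1 fires; Q=5 Z=3 Y=15
Draw 9: a1=2.040, a2=1.140, a3=5.940, a4=4.935, a5=1.068, a0=15.123; τ=−ln(0.2601)/15.123=0.089 → t=0.976; u2·a0=0.3519·15.123=5.322; a1+a2=3.180 < 5.322 ≤ a1+…+a3=9.120 → R3 fires; Q=7 Z=3 Y=14
Draw 10: a1=2.856, a2=1.064, a3=5.544, a4=6.909, a5=1.068, a0=17.441; τ=−ln(0.1072)/17.441=0.128 → t=1.104; u2·a0=0.8001·17.441=13.955; a1+…+a3=9.464 < 13.955 ≤ a1+…+a4=16.373 → R4 fires; Q=7 Z=2 Y=16
Draw 11: a1=2.856, a2=1.216, a3=4.224, a4=4.606, a5=0.712, a0=13.614; τ=−ln(0.3549)/13.614=0.076 → t=1.180; u2·a0=0.7244·13.614=9.862; a1+…+a3=8.296 < 9.862 ≤ a1+…+a4=12.902 → R4 fires; Q=7 Z=1 Y=18
Draw 12: a1=2.856, a2=1.368, a3=2.376, a4=2.303, a5=0.356, a0=9.259; τ=−ln(0.2949)/9.259=0.132 → t=1.312; u2·a0=0.9412·9.259=8.715; a1+…+a3=6.600 < 8.715 ≤ a1+…+a4=8.903 → R4 fires; Q=7 Z=0 Y=20
Draw 13: a1=2.856, a2=1.520, a3=0.000, a4=0.000, a5=0.000, a0=4.376; τ=−ln(0.1742)/4.376=0.399 → t=1.711; u2·a0=0.2089·4.376=0.914 ≤ a1=2.856 → R1 fires; Q=8 Z=1 Y=20
Draw 14: a1=3.264, a2=1.520, a3=2.640, a4=2.632, a5=0.356, a0=10.412; τ=−ln(0.2773)/10.412=0.123 → t=1.834 > T=1.74: stop.
At T=1.74: Q=8 Z=1 Y=20; the largest is Y.

Dominant species at T: Y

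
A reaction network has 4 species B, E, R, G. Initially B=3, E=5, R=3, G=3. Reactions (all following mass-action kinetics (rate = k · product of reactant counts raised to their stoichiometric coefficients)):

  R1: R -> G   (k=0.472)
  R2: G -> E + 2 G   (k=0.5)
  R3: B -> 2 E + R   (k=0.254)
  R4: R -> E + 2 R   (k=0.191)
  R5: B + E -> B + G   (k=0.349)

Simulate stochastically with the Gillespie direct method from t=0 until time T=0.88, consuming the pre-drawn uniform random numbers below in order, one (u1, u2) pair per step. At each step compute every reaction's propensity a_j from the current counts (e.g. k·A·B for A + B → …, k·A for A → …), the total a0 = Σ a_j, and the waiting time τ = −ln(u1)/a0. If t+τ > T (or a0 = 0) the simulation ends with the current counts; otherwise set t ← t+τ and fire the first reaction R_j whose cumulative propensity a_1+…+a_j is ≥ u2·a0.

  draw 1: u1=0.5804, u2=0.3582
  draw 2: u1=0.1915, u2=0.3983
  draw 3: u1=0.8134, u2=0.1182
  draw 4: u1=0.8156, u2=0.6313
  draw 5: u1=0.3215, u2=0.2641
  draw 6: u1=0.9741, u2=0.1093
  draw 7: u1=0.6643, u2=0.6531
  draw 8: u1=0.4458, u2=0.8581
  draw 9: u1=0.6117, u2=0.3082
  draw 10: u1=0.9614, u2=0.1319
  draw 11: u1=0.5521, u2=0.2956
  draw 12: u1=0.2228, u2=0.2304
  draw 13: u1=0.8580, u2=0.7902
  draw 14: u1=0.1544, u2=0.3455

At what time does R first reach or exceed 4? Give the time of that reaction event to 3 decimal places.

Threshold first reached at t = 0.057

t=0.000: B=3 E=5 R=3 G=3
Draw 1: a1=1.416, a2=1.500, a3=0.762, a4=0.573, a5=5.235, a0=9.486; τ=−ln(0.5804)/9.486=0.057 → t=0.057; u2·a0=0.3582·9.486=3.398; a1+a2=2.916 < 3.398 ≤ a1+…+a3=3.678 → R3 fires; B=2 E=7 R=4 G=3
Draw 2: a1=1.888, a2=1.500, a3=0.508, a4=0.764, a5=4.886, a0=9.546; τ=−ln(0.1915)/9.546=0.173 → t=0.230; u2·a0=0.3983·9.546=3.802; a1+a2=3.388 < 3.802 ≤ a1+…+a3=3.896 → R3 fires; B=1 E=9 R=5 G=3
Draw 3: a1=2.360, a2=1.500, a3=0.254, a4=0.955, a5=3.141, a0=8.210; τ=−ln(0.8134)/8.210=0.025 → t=0.256; u2·a0=0.1182·8.210=0.970 ≤ a1=2.360 → R1 fires; B=1 E=9 R=4 G=4
Draw 4: a1=1.888, a2=2.000, a3=0.254, a4=0.764, a5=3.141, a0=8.047; τ=−ln(0.8156)/8.047=0.025 → t=0.281; u2·a0=0.6313·8.047=5.080; a1+…+a4=4.906 < 5.080 ≤ a1+…+a5=8.047 → R5 fires; B=1 E=8 R=4 G=5
Draw 5: a1=1.888, a2=2.500, a3=0.254, a4=0.764, a5=2.792, a0=8.198; τ=−ln(0.3215)/8.198=0.138 → t=0.419; u2·a0=0.2641·8.198=2.165; a1=1.888 < 2.165 ≤ a1+a2=4.388 → R2 fires; B=1 E=9 R=4 G=6
Draw 6: a1=1.888, a2=3.000, a3=0.254, a4=0.764, a5=3.141, a0=9.047; τ=−ln(0.9741)/9.047=0.003 → t=0.422; u2·a0=0.1093·9.047=0.989 ≤ a1=1.888 → R1 fires; B=1 E=9 R=3 G=7
Draw 7: a1=1.416, a2=3.500, a3=0.254, a4=0.573, a5=3.141, a0=8.884; τ=−ln(0.6643)/8.884=0.046 → t=0.468; u2·a0=0.6531·8.884=5.802; a1+…+a4=5.743 < 5.802 ≤ a1+…+a5=8.884 → R5 fires; B=1 E=8 R=3 G=8
Draw 8: a1=1.416, a2=4.000, a3=0.254, a4=0.573, a5=2.792, a0=9.035; τ=−ln(0.4458)/9.035=0.089 → t=0.558; u2·a0=0.8581·9.035=7.753; a1+…+a4=6.243 < 7.753 ≤ a1+…+a5=9.035 → R5 fires; B=1 E=7 R=3 G=9
Draw 9: a1=1.416, a2=4.500, a3=0.254, a4=0.573, a5=2.443, a0=9.186; τ=−ln(0.6117)/9.186=0.054 → t=0.611; u2·a0=0.3082·9.186=2.831; a1=1.416 < 2.831 ≤ a1+a2=5.916 → R2 fires; B=1 E=8 R=3 G=10
Draw 10: a1=1.416, a2=5.000, a3=0.254, a4=0.573, a5=2.792, a0=10.035; τ=−ln(0.9614)/10.035=0.004 → t=0.615; u2·a0=0.1319·10.035=1.324 ≤ a1=1.416 → R1 fires; B=1 E=8 R=2 G=11
Draw 11: a1=0.944, a2=5.500, a3=0.254, a4=0.382, a5=2.792, a0=9.872; τ=−ln(0.5521)/9.872=0.060 → t=0.675; u2·a0=0.2956·9.872=2.918; a1=0.944 < 2.918 ≤ a1+a2=6.444 → R2 fires; B=1 E=9 R=2 G=12
Draw 12: a1=0.944, a2=6.000, a3=0.254, a4=0.382, a5=3.141, a0=10.721; τ=−ln(0.2228)/10.721=0.140 → t=0.815; u2·a0=0.2304·10.721=2.470; a1=0.944 < 2.470 ≤ a1+a2=6.944 → R2 fires; B=1 E=10 R=2 G=13
Draw 13: a1=0.944, a2=6.500, a3=0.254, a4=0.382, a5=3.490, a0=11.570; τ=−ln(0.8580)/11.570=0.013 → t=0.829; u2·a0=0.7902·11.570=9.143; a1+…+a4=8.080 < 9.143 ≤ a1+…+a5=11.570 → R5 fires; B=1 E=9 R=2 G=14
Draw 14: a1=0.944, a2=7.000, a3=0.254, a4=0.382, a5=3.141, a0=11.721; τ=−ln(0.1544)/11.721=0.159 → t=0.988 > T=0.88: stop.
R first becomes ≥ 4 when it reaches 4 at the event at t=0.057.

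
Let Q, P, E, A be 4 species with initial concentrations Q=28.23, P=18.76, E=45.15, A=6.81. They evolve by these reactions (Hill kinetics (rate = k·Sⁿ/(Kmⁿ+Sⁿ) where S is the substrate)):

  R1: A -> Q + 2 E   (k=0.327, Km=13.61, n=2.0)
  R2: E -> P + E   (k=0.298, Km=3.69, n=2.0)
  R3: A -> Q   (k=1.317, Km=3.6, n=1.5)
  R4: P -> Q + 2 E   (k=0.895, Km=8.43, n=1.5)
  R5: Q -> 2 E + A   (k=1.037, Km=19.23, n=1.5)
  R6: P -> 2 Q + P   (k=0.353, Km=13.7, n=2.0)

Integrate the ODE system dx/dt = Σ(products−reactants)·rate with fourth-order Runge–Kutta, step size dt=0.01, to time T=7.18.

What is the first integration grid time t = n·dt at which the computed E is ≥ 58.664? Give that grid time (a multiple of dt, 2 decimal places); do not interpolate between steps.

Threshold first reached at t = 4.72

RK4 with dt=0.01: 718 steps to T=7.18. Trajectory (selected grid times):
t=0.00: Q=28.23 P=18.76 E=45.15 A=6.81
t=0.80: Q=29.41 P=18.45 E=47.42 A=6.54
t=1.60: Q=30.56 P=18.14 E=49.70 A=6.30
t=2.39: Q=31.66 P=17.84 E=51.97 A=6.09
t=3.19: Q=32.75 P=17.54 E=54.26 A=5.89
t=3.99: Q=33.80 P=17.24 E=56.57 A=5.72
t=4.71: Q=34.73 P=16.97 E=58.65 A=5.58
t=4.72: Q=34.74 P=16.97 E=58.68 A=5.58
t=4.79: Q=34.83 P=16.94 E=58.88 A=5.57
t=5.58: Q=35.82 P=16.66 E=61.16 A=5.44
t=6.38: Q=36.80 P=16.37 E=63.48 A=5.32
t=7.18: Q=37.75 P=16.09 E=65.80 A=5.22
E(4.71)=58.646 < 58.664 but E(4.72)=58.675 ≥ 58.664, so the first grid time is t=4.72.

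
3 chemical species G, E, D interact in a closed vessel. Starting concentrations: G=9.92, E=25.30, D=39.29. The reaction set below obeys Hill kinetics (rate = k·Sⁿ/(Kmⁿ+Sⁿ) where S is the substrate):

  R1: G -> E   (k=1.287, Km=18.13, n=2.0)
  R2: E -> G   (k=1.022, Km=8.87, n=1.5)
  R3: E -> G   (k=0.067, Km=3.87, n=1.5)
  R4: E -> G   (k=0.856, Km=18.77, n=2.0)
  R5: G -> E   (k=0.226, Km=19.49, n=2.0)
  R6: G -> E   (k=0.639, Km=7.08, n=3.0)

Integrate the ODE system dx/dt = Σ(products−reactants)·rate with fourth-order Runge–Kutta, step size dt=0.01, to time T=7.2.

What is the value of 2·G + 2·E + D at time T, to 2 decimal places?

Check how each reaction changes W = 2·G + 2·E + D (weight of products minus weight of reactants):
R1: G -> E: (2·1) − (2·1) = 2 − 2 = 0
R2: E -> G: (2·1) − (2·1) = 2 − 2 = 0
R3: E -> G: (2·1) − (2·1) = 2 − 2 = 0
R4: E -> G: (2·1) − (2·1) = 2 − 2 = 0
R5: G -> E: (2·1) − (2·1) = 2 − 2 = 0
R6: G -> E: (2·1) − (2·1) = 2 − 2 = 0
Every reaction leaves W unchanged, so W is conserved and no simulation is needed: W(T) = W(0) = 2·9.92 + 2·25.30 + 39.29 = 109.73

Value at T = 109.73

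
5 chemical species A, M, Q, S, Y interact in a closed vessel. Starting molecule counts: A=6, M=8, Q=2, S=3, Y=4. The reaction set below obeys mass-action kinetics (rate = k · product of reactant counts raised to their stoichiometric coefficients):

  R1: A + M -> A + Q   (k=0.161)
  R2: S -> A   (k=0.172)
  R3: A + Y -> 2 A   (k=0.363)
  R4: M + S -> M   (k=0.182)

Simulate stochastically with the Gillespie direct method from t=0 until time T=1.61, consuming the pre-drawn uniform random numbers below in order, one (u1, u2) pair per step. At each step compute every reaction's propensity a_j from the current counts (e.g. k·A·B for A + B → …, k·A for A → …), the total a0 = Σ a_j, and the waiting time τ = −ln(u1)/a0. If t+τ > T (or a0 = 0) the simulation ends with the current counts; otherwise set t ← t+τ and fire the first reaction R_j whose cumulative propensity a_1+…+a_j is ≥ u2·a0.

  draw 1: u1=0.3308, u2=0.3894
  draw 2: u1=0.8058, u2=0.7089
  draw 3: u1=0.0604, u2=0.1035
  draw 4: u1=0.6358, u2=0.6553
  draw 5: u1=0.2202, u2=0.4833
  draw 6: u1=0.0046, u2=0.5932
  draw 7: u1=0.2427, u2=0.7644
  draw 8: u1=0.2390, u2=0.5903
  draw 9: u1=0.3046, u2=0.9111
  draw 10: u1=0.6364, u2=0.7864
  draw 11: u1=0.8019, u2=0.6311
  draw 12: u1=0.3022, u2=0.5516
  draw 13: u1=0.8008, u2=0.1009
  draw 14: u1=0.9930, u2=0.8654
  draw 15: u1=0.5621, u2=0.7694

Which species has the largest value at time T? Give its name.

t=0.000: A=6 M=8 Q=2 S=3 Y=4
Draw 1: a1=7.728, a2=0.516, a3=8.712, a4=4.368, a0=21.324; τ=−ln(0.3308)/21.324=0.052 → t=0.052; u2·a0=0.3894·21.324=8.304; a1+a2=8.244 < 8.304 ≤ a1+…+a3=16.956 → R3 fires; A=7 M=8 Q=2 S=3 Y=3
Draw 2: a1=9.016, a2=0.516, a3=7.623, a4=4.368, a0=21.523; τ=−ln(0.8058)/21.523=0.010 → t=0.062; u2·a0=0.7089·21.523=15.258; a1+a2=9.532 < 15.258 ≤ a1+…+a3=17.155 → R3 fires; A=8 M=8 Q=2 S=3 Y=2
Draw 3: a1=10.304, a2=0.516, a3=5.808, a4=4.368, a0=20.996; τ=−ln(0.0604)/20.996=0.134 → t=0.196; u2·a0=0.1035·20.996=2.173 ≤ a1=10.304 → R1 fires; A=8 M=7 Q=3 S=3 Y=2
Draw 4: a1=9.016, a2=0.516, a3=5.808, a4=3.822, a0=19.162; τ=−ln(0.6358)/19.162=0.024 → t=0.219; u2·a0=0.6553·19.162=12.557; a1+a2=9.532 < 12.557 ≤ a1+…+a3=15.340 → R3 fires; A=9 M=7 Q=3 S=3 Y=1
Draw 5: a1=10.143, a2=0.516, a3=3.267, a4=3.822, a0=17.748; τ=−ln(0.2202)/17.748=0.085 → t=0.304; u2·a0=0.4833·17.748=8.578 ≤ a1=10.143 → R1 fires; A=9 M=6 Q=4 S=3 Y=1
Draw 6: a1=8.694, a2=0.516, a3=3.267, a4=3.276, a0=15.753; τ=−ln(0.0046)/15.753=0.342 → t=0.646; u2·a0=0.5932·15.753=9.345; a1+a2=9.210 < 9.345 ≤ a1+…+a3=12.477 → R3 fires; A=10 M=6 Q=4 S=3 Y=0
Draw 7: a1=9.660, a2=0.516, a3=0.000, a4=3.276, a0=13.452; τ=−ln(0.2427)/13.452=0.105 → t=0.751; u2·a0=0.7644·13.452=10.283; a1+…+a3=10.176 < 10.283 ≤ a1+…+a4=13.452 → R4 fires; A=10 M=6 Q=4 S=2 Y=0
Draw 8: a1=9.660, a2=0.344, a3=0.000, a4=2.184, a0=12.188; τ=−ln(0.2390)/12.188=0.117 → t=0.869; u2·a0=0.5903·12.188=7.195 ≤ a1=9.660 → R1 fires; A=10 M=5 Q=5 S=2 Y=0
Draw 9: a1=8.050, a2=0.344, a3=0.000, a4=1.820, a0=10.214; τ=−ln(0.3046)/10.214=0.116 → t=0.985; u2·a0=0.9111·10.214=9.306; a1+…+a3=8.394 < 9.306 ≤ a1+…+a4=10.214 → R4 fires; A=10 M=5 Q=5 S=1 Y=0
Draw 10: a1=8.050, a2=0.172, a3=0.000, a4=0.910, a0=9.132; τ=−ln(0.6364)/9.132=0.049 → t=1.035; u2·a0=0.7864·9.132=7.181 ≤ a1=8.050 → R1 fires; A=10 M=4 Q=6 S=1 Y=0
Draw 11: a1=6.440, a2=0.172, a3=0.000, a4=0.728, a0=7.340; τ=−ln(0.8019)/7.340=0.030 → t=1.065; u2·a0=0.6311·7.340=4.632 ≤ a1=6.440 → R1 fires; A=10 M=3 Q=7 S=1 Y=0
Draw 12: a1=4.830, a2=0.172, a3=0.000, a4=0.546, a0=5.548; τ=−ln(0.3022)/5.548=0.216 → t=1.280; u2·a0=0.5516·5.548=3.060 ≤ a1=4.830 → R1 fires; A=10 M=2 Q=8 S=1 Y=0
Draw 13: a1=3.220, a2=0.172, a3=0.000, a4=0.364, a0=3.756; τ=−ln(0.8008)/3.756=0.059 → t=1.340; u2·a0=0.1009·3.756=0.379 ≤ a1=3.220 → R1 fires; A=10 M=1 Q=9 S=1 Y=0
Draw 14: a1=1.610, a2=0.172, a3=0.000, a4=0.182, a0=1.964; τ=−ln(0.9930)/1.964=0.004 → t=1.343; u2·a0=0.8654·1.964=1.700; a1=1.610 < 1.700 ≤ a1+a2=1.782 → R2 fires; A=11 M=1 Q=9 S=0 Y=0
Draw 15: a1=1.771, a2=0.000, a3=0.000, a4=0.000, a0=1.771; τ=−ln(0.5621)/1.771=0.325 → t=1.668 > T=1.61: stop.
At T=1.61: A=11 M=1 Q=9 S=0 Y=0; the largest is A.

Dominant species at T: A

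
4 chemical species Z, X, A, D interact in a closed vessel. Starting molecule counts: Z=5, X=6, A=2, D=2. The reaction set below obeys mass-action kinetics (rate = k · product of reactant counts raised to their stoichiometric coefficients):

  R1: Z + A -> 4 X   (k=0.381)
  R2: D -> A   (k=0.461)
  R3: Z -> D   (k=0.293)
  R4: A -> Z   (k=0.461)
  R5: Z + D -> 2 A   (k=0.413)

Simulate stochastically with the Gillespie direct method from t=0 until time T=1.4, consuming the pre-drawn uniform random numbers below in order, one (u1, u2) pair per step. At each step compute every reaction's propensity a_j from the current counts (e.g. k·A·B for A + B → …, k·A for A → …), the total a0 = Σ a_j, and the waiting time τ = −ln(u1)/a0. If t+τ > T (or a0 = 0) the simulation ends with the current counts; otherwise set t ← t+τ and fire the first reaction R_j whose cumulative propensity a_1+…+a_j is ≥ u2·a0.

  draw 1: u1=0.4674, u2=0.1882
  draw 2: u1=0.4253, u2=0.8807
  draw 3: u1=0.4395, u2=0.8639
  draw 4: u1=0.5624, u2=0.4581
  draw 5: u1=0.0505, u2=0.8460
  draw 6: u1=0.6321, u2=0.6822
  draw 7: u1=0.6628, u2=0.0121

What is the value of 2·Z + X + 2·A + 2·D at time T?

Check how each reaction changes W = 2·Z + X + 2·A + 2·D (weight of products minus weight of reactants):
R1: Z + A -> 4 X: (1·4) − (2·1 + 2·1) = 4 − 4 = 0
R2: D -> A: (2·1) − (2·1) = 2 − 2 = 0
R3: Z -> D: (2·1) − (2·1) = 2 − 2 = 0
R4: A -> Z: (2·1) − (2·1) = 2 − 2 = 0
R5: Z + D -> 2 A: (2·2) − (2·1 + 2·1) = 4 − 4 = 0
Every reaction leaves W unchanged, so W is conserved and no simulation is needed: W(T) = W(0) = 2·5 + 6 + 2·2 + 2·2 = 24

Value at T = 24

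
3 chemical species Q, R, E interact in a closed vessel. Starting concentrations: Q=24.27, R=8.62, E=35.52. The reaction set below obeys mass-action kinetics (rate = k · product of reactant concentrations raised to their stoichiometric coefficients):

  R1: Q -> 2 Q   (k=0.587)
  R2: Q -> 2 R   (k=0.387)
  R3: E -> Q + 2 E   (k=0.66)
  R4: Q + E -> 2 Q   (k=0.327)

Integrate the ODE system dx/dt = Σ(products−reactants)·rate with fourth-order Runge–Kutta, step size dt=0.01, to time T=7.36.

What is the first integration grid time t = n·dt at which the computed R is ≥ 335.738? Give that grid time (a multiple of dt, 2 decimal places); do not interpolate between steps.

RK4 with dt=0.01: 736 steps to T=7.36. Trajectory (selected grid times):
t=0.00: Q=24.27 R=8.62 E=35.52
t=0.82: Q=74.05 R=49.68 E=0.00
t=1.64: Q=87.24 R=100.75 E=0.00
t=2.45: Q=102.59 R=160.12 E=0.00
t=3.27: Q=120.87 R=230.88 E=0.00
t=4.09: Q=142.41 R=314.24 E=0.00
t=4.28: Q=147.92 R=335.58 E=0.00
t=4.29: Q=148.22 R=336.73 E=0.00
t=4.91: Q=167.79 R=412.46 E=0.00
t=5.72: Q=197.30 R=526.65 E=0.00
t=6.54: Q=232.46 R=662.72 E=0.00
t=7.36: Q=273.88 R=823.04 E=0.00
R(4.28)=335.583 < 335.738 but R(4.29)=336.729 ≥ 335.738, so the first grid time is t=4.29.

Threshold first reached at t = 4.29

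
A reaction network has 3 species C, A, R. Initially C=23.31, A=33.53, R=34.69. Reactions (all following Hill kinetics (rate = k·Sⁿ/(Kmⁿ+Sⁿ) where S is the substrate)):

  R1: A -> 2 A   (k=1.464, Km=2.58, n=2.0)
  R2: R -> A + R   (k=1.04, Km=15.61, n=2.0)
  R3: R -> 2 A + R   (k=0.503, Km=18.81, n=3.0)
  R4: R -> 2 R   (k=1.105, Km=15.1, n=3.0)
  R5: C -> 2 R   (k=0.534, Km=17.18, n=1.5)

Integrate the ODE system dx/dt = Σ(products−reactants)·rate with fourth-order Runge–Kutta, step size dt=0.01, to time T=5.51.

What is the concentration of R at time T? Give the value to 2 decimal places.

R at T = 43.97

RK4 with dt=0.01: 551 steps to T=5.51. Trajectory (selected grid times):
t=0.00: C=23.31 A=33.53 R=34.69
t=0.61: C=23.11 A=35.48 R=35.71
t=1.22: C=22.91 A=37.44 R=36.74
t=1.84: C=22.71 A=39.45 R=37.78
t=2.45: C=22.52 A=41.43 R=38.81
t=3.06: C=22.32 A=43.42 R=39.83
t=3.67: C=22.13 A=45.42 R=40.86
t=4.29: C=21.93 A=47.46 R=41.91
t=4.90: C=21.74 A=49.47 R=42.94
t=5.51: C=21.55 A=51.49 R=43.97
Read off R at T=5.51: 43.97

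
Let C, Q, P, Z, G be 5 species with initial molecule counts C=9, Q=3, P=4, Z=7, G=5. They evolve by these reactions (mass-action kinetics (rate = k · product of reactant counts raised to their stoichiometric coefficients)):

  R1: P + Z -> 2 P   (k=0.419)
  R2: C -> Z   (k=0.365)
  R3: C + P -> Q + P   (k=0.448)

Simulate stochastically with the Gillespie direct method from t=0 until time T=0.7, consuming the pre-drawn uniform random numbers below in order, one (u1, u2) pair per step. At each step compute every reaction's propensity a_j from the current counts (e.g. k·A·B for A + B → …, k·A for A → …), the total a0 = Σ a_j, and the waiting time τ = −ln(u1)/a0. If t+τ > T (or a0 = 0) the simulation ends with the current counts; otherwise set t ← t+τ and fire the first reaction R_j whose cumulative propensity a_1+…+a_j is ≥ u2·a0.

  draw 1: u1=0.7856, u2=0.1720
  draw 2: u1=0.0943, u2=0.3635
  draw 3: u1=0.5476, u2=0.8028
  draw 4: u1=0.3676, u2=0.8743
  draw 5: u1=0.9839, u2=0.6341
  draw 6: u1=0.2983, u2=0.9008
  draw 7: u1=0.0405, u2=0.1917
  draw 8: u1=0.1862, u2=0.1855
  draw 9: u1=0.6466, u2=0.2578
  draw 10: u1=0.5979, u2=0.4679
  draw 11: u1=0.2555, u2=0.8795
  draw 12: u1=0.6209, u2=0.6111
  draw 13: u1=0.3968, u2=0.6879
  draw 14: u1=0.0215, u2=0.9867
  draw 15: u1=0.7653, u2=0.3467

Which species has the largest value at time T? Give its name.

t=0.000: C=9 Q=3 P=4 Z=7 G=5
Draw 1: a1=11.732, a2=3.285, a3=16.128, a0=31.145; τ=−ln(0.7856)/31.145=0.008 → t=0.008; u2·a0=0.1720·31.145=5.357 ≤ a1=11.732 → R1 fires; C=9 Q=3 P=5 Z=6 G=5
Draw 2: a1=12.570, a2=3.285, a3=20.160, a0=36.015; τ=−ln(0.0943)/36.015=0.066 → t=0.073; u2·a0=0.3635·36.015=13.091; a1=12.570 < 13.091 ≤ a1+a2=15.855 → R2 fires; C=8 Q=3 P=5 Z=7 G=5
Draw 3: a1=14.665, a2=2.920, a3=17.920, a0=35.505; τ=−ln(0.5476)/35.505=0.017 → t=0.090; u2·a0=0.8028·35.505=28.503; a1+a2=17.585 < 28.503 ≤ a1+…+a3=35.505 → R3 fires; C=7 Q=4 P=5 Z=7 G=5
Draw 4: a1=14.665, a2=2.555, a3=15.680, a0=32.900; τ=−ln(0.3676)/32.900=0.030 → t=0.121; u2·a0=0.8743·32.900=28.764; a1+a2=17.220 < 28.764 ≤ a1+…+a3=32.900 → R3 fires; C=6 Q=5 P=5 Z=7 G=5
Draw 5: a1=14.665, a2=2.190, a3=13.440, a0=30.295; τ=−ln(0.9839)/30.295=0.001 → t=0.121; u2·a0=0.6341·30.295=19.210; a1+a2=16.855 < 19.210 ≤ a1+…+a3=30.295 → R3 fires; C=5 Q=6 P=5 Z=7 G=5
Draw 6: a1=14.665, a2=1.825, a3=11.200, a0=27.690; τ=−ln(0.2983)/27.690=0.044 → t=0.165; u2·a0=0.9008·27.690=24.943; a1+a2=16.490 < 24.943 ≤ a1+…+a3=27.690 → R3 fires; C=4 Q=7 P=5 Z=7 G=5
Draw 7: a1=14.665, a2=1.460, a3=8.960, a0=25.085; τ=−ln(0.0405)/25.085=0.128 → t=0.293; u2·a0=0.1917·25.085=4.809 ≤ a1=14.665 → R1 fires; C=4 Q=7 P=6 Z=6 G=5
Draw 8: a1=15.084, a2=1.460, a3=10.752, a0=27.296; τ=−ln(0.1862)/27.296=0.062 → t=0.354; u2·a0=0.1855·27.296=5.063 ≤ a1=15.084 → R1 fires; C=4 Q=7 P=7 Z=5 G=5
Draw 9: a1=14.665, a2=1.460, a3=12.544, a0=28.669; τ=−ln(0.6466)/28.669=0.015 → t=0.370; u2·a0=0.2578·28.669=7.391 ≤ a1=14.665 → R1 fires; C=4 Q=7 P=8 Z=4 G=5
Draw 10: a1=13.408, a2=1.460, a3=14.336, a0=29.204; τ=−ln(0.5979)/29.204=0.018 → t=0.387; u2·a0=0.4679·29.204=13.665; a1=13.408 < 13.665 ≤ a1+a2=14.868 → R2 fires; C=3 Q=7 P=8 Z=5 G=5
Draw 11: a1=16.760, a2=1.095, a3=10.752, a0=28.607; τ=−ln(0.2555)/28.607=0.048 → t=0.435; u2·a0=0.8795·28.607=25.160; a1+a2=17.855 < 25.160 ≤ a1+…+a3=28.607 → R3 fires; C=2 Q=8 P=8 Z=5 G=5
Draw 12: a1=16.760, a2=0.730, a3=7.168, a0=24.658; τ=−ln(0.6209)/24.658=0.019 → t=0.454; u2·a0=0.6111·24.658=15.069 ≤ a1=16.760 → R1 fires; C=2 Q=8 P=9 Z=4 G=5
Draw 13: a1=15.084, a2=0.730, a3=8.064, a0=23.878; τ=−ln(0.3968)/23.878=0.039 → t=0.493; u2·a0=0.6879·23.878=16.426; a1+a2=15.814 < 16.426 ≤ a1+…+a3=23.878 → R3 fires; C=1 Q=9 P=9 Z=4 G=5
Draw 14: a1=15.084, a2=0.365, a3=4.032, a0=19.481; τ=−ln(0.0215)/19.481=0.197 → t=0.690; u2·a0=0.9867·19.481=19.222; a1+a2=15.449 < 19.222 ≤ a1+…+a3=19.481 → R3 fires; C=0 Q=10 P=9 Z=4 G=5
Draw 15: a1=15.084, a2=0.000, a3=0.000, a0=15.084; τ=−ln(0.7653)/15.084=0.018 → t=0.708 > T=0.7: stop.
At T=0.7: C=0 Q=10 P=9 Z=4 G=5; the largest is Q.

Dominant species at T: Q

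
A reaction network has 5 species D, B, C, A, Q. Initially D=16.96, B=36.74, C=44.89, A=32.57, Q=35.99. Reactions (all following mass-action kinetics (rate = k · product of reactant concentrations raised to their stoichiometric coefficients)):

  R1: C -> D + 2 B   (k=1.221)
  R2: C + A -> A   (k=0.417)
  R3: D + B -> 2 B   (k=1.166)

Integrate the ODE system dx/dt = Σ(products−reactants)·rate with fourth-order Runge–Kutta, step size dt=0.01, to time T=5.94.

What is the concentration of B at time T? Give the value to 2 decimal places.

RK4 with dt=0.01: 594 steps to T=5.94. Trajectory (selected grid times):
t=0.00: D=16.96 B=36.74 C=44.89 A=32.57 Q=35.99
t=0.66: D=0.00 B=64.81 C=0.00 A=32.57 Q=35.99
t=1.32: D=0.00 B=64.81 C=0.00 A=32.57 Q=35.99
t=1.98: D=0.00 B=64.81 C=0.00 A=32.57 Q=35.99
t=2.64: D=0.00 B=64.81 C=0.00 A=32.57 Q=35.99
t=3.30: D=0.00 B=64.81 C=0.00 A=32.57 Q=35.99
t=3.96: D=0.00 B=64.81 C=0.00 A=32.57 Q=35.99
t=4.62: D=0.00 B=64.81 C=0.00 A=32.57 Q=35.99
t=5.28: D=0.00 B=64.81 C=0.00 A=32.57 Q=35.99
t=5.94: D=0.00 B=64.81 C=0.00 A=32.57 Q=35.99
Read off B at T=5.94: 64.81

B at T = 64.81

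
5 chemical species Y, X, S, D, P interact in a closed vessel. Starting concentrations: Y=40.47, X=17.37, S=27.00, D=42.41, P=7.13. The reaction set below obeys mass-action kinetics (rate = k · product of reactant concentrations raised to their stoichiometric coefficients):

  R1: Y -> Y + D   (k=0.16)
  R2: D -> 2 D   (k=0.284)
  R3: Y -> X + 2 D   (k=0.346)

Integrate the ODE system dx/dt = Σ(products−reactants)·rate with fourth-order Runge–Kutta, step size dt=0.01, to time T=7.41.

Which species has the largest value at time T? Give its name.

Dominant species at T: D

RK4 with dt=0.01: 741 steps to T=7.41. Trajectory (selected grid times):
t=0.00: Y=40.47 X=17.37 S=27.00 D=42.41 P=7.13
t=0.82: Y=30.47 X=27.37 S=27.00 D=81.40 P=7.13
t=1.65: Y=22.87 X=34.97 S=27.00 D=124.28 P=7.13
t=2.47: Y=17.22 X=40.62 S=27.00 D=172.62 P=7.13
t=3.29: Y=12.96 X=44.88 S=27.00 D=229.75 P=7.13
t=4.12: Y=9.73 X=48.11 S=27.00 D=299.86 P=7.13
t=4.94: Y=7.33 X=50.51 S=27.00 D=385.19 P=7.13
t=5.76: Y=5.52 X=52.32 S=27.00 D=491.24 P=7.13
t=6.59: Y=4.14 X=53.70 S=27.00 D=625.67 P=7.13
t=7.41: Y=3.12 X=54.72 S=27.00 D=792.58 P=7.13
At T=7.41: Y=3.12 X=54.72 S=27.00 D=792.58 P=7.13; the largest is D.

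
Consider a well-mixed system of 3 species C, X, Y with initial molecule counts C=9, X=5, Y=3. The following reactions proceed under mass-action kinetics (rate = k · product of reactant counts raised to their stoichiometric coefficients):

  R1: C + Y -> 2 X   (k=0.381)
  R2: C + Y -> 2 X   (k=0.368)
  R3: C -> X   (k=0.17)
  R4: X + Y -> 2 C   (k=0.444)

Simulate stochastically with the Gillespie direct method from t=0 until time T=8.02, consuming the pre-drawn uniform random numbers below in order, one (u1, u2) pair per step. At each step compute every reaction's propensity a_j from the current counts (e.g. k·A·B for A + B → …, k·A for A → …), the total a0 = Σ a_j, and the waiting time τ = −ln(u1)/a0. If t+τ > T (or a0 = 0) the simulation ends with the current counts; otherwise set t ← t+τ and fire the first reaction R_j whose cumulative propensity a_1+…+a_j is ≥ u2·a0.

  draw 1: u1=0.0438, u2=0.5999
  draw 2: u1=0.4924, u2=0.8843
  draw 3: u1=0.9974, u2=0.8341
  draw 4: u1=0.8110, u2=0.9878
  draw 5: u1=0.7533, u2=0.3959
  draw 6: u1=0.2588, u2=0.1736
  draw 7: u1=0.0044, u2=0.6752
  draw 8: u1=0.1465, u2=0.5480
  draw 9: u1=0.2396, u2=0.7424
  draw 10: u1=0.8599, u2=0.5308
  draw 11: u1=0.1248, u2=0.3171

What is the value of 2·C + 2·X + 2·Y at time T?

Value at T = 34

Check how each reaction changes W = 2·C + 2·X + 2·Y (weight of products minus weight of reactants):
R1: C + Y -> 2 X: (2·2) − (2·1 + 2·1) = 4 − 4 = 0
R2: C + Y -> 2 X: (2·2) − (2·1 + 2·1) = 4 − 4 = 0
R3: C -> X: (2·1) − (2·1) = 2 − 2 = 0
R4: X + Y -> 2 C: (2·2) − (2·1 + 2·1) = 4 − 4 = 0
Every reaction leaves W unchanged, so W is conserved and no simulation is needed: W(T) = W(0) = 2·9 + 2·5 + 2·3 = 34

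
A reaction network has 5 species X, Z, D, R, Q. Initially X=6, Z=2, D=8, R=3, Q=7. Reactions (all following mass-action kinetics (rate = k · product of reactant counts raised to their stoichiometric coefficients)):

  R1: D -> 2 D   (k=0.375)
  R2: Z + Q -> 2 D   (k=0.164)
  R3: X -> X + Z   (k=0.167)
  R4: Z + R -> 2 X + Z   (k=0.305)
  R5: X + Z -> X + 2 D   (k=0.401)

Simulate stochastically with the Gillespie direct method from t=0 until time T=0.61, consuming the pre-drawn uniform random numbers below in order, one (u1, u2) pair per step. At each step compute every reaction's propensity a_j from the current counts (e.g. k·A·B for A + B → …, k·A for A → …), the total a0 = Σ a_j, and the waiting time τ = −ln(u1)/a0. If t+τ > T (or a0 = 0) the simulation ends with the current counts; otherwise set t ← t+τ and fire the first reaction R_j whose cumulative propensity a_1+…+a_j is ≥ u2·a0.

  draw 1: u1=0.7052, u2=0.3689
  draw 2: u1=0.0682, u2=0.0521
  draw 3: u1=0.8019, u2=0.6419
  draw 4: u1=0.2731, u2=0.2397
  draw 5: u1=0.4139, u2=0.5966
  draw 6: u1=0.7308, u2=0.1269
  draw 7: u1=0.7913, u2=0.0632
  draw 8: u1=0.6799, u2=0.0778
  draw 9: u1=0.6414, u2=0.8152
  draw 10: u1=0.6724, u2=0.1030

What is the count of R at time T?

R at T = 2

t=0.000: X=6 Z=2 D=8 R=3 Q=7
Draw 1: a1=3.000, a2=2.296, a3=1.002, a4=1.830, a5=4.812, a0=12.940; τ=−ln(0.7052)/12.940=0.027 → t=0.027; u2·a0=0.3689·12.940=4.774; a1=3.000 < 4.774 ≤ a1+a2=5.296 → R2 fires; X=6 Z=1 D=10 R=3 Q=6
Draw 2: a1=3.750, a2=0.984, a3=1.002, a4=0.915, a5=2.406, a0=9.057; τ=−ln(0.0682)/9.057=0.296 → t=0.323; u2·a0=0.0521·9.057=0.472 ≤ a1=3.750 → R1 fires; X=6 Z=1 D=11 R=3 Q=6
Draw 3: a1=4.125, a2=0.984, a3=1.002, a4=0.915, a5=2.406, a0=9.432; τ=−ln(0.8019)/9.432=0.023 → t=0.347; u2·a0=0.6419·9.432=6.054; a1+a2=5.109 < 6.054 ≤ a1+…+a3=6.111 → R3 fires; X=6 Z=2 D=11 R=3 Q=6
Draw 4: a1=4.125, a2=1.968, a3=1.002, a4=1.830, a5=4.812, a0=13.737; τ=−ln(0.2731)/13.737=0.094 → t=0.441; u2·a0=0.2397·13.737=3.293 ≤ a1=4.125 → R1 fires; X=6 Z=2 D=12 R=3 Q=6
Draw 5: a1=4.500, a2=1.968, a3=1.002, a4=1.830, a5=4.812, a0=14.112; τ=−ln(0.4139)/14.112=0.063 → t=0.504; u2·a0=0.5966·14.112=8.419; a1+…+a3=7.470 < 8.419 ≤ a1+…+a4=9.300 → R4 fires; X=8 Z=2 D=12 R=2 Q=6
Draw 6: a1=4.500, a2=1.968, a3=1.336, a4=1.220, a5=6.416, a0=15.440; τ=−ln(0.7308)/15.440=0.020 → t=0.524; u2·a0=0.1269·15.440=1.959 ≤ a1=4.500 → R1 fires; X=8 Z=2 D=13 R=2 Q=6
Draw 7: a1=4.875, a2=1.968, a3=1.336, a4=1.220, a5=6.416, a0=15.815; τ=−ln(0.7913)/15.815=0.015 → t=0.539; u2·a0=0.0632·15.815=1.000 ≤ a1=4.875 → R1 fires; X=8 Z=2 D=14 R=2 Q=6
Draw 8: a1=5.250, a2=1.968, a3=1.336, a4=1.220, a5=6.416, a0=16.190; τ=−ln(0.6799)/16.190=0.024 → t=0.563; u2·a0=0.0778·16.190=1.260 ≤ a1=5.250 → R1 fires; X=8 Z=2 D=15 R=2 Q=6
Draw 9: a1=5.625, a2=1.968, a3=1.336, a4=1.220, a5=6.416, a0=16.565; τ=−ln(0.6414)/16.565=0.027 → t=0.590; u2·a0=0.8152·16.565=13.504; a1+…+a4=10.149 < 13.504 ≤ a1+…+a5=16.565 → R5 fires; X=8 Z=1 D=17 R=2 Q=6
Draw 10: a1=6.375, a2=0.984, a3=1.336, a4=0.610, a5=3.208, a0=12.513; τ=−ln(0.6724)/12.513=0.032 → t=0.621 > T=0.61: stop.
Read off R at T=0.61: 2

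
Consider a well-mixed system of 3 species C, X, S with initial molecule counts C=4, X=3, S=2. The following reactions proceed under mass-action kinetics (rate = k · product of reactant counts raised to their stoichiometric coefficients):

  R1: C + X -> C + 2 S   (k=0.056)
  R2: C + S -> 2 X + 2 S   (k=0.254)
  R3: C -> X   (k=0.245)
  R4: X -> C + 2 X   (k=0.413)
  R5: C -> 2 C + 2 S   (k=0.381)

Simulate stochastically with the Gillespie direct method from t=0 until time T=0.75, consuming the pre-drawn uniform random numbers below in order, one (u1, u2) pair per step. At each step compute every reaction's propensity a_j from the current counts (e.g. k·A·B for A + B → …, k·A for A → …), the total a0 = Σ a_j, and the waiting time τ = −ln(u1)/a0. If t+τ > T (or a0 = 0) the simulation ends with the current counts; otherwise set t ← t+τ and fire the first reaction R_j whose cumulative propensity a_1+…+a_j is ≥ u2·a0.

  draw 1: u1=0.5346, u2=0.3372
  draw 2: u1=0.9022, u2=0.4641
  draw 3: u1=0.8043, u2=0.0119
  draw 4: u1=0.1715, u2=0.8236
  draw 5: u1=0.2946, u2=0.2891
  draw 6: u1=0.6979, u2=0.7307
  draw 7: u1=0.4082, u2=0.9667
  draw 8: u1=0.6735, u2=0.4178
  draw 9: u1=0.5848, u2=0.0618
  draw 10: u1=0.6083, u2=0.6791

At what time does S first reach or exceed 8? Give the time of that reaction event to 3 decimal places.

t=0.000: C=4 X=3 S=2
Draw 1: a1=0.672, a2=2.032, a3=0.980, a4=1.239, a5=1.524, a0=6.447; τ=−ln(0.5346)/6.447=0.097 → t=0.097; u2·a0=0.3372·6.447=2.174; a1=0.672 < 2.174 ≤ a1+a2=2.704 → R2 fires; C=3 X=5 S=3
Draw 2: a1=0.840, a2=2.286, a3=0.735, a4=2.065, a5=1.143, a0=7.069; τ=−ln(0.9022)/7.069=0.015 → t=0.112; u2·a0=0.4641·7.069=3.281; a1+a2=3.126 < 3.281 ≤ a1+…+a3=3.861 → R3 fires; C=2 X=6 S=3
Draw 3: a1=0.672, a2=1.524, a3=0.490, a4=2.478, a5=0.762, a0=5.926; τ=−ln(0.8043)/5.926=0.037 → t=0.148; u2·a0=0.0119·5.926=0.071 ≤ a1=0.672 → R1 fires; C=2 X=5 S=5
Draw 4: a1=0.560, a2=2.540, a3=0.490, a4=2.065, a5=0.762, a0=6.417; τ=−ln(0.1715)/6.417=0.275 → t=0.423; u2·a0=0.8236·6.417=5.285; a1+…+a3=3.590 < 5.285 ≤ a1+…+a4=5.655 → R4 fires; C=3 X=6 S=5
Draw 5: a1=1.008, a2=3.810, a3=0.735, a4=2.478, a5=1.143, a0=9.174; τ=−ln(0.2946)/9.174=0.133 → t=0.556; u2·a0=0.2891·9.174=2.652; a1=1.008 < 2.652 ≤ a1+a2=4.818 → R2 fires; C=2 X=8 S=6
Draw 6: a1=0.896, a2=3.048, a3=0.490, a4=3.304, a5=0.762, a0=8.500; τ=−ln(0.6979)/8.500=0.042 → t=0.599; u2·a0=0.7307·8.500=6.211; a1+…+a3=4.434 < 6.211 ≤ a1+…+a4=7.738 → R4 fires; C=3 X=9 S=6
Draw 7: a1=1.512, a2=4.572, a3=0.735, a4=3.717, a5=1.143, a0=11.679; τ=−ln(0.4082)/11.679=0.077 → t=0.675; u2·a0=0.9667·11.679=11.290; a1+…+a4=10.536 < 11.290 ≤ a1+…+a5=11.679 → R5 fires; C=4 X=9 S=8
Draw 8: a1=2.016, a2=8.128, a3=0.980, a4=3.717, a5=1.524, a0=16.365; τ=−ln(0.6735)/16.365=0.024 → t=0.700; u2·a0=0.4178·16.365=6.837; a1=2.016 < 6.837 ≤ a1+a2=10.144 → R2 fires; C=3 X=11 S=9
Draw 9: a1=1.848, a2=6.858, a3=0.735, a4=4.543, a5=1.143, a0=15.127; τ=−ln(0.5848)/15.127=0.035 → t=0.735; u2·a0=0.0618·15.127=0.935 ≤ a1=1.848 → R1 fires; C=3 X=10 S=11
Draw 10: a1=1.680, a2=8.382, a3=0.735, a4=4.130, a5=1.143, a0=16.070; τ=−ln(0.6083)/16.070=0.031 → t=0.766 > T=0.75: stop.
S first becomes ≥ 8 when it reaches 8 at the event at t=0.675.

Threshold first reached at t = 0.675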